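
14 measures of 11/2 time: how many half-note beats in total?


Reasoning:
Time signature 11/2: the bottom number 2 means the half note gets one count
The top number 11 means 11 half-note beats per measure
Total = 11 × 14 measures
= 154 half-note beats


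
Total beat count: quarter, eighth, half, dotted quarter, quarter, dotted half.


Beat values:
  quarter = 1 beat
  eighth = 0.5 beats
  half = 2 beats
  dotted quarter = 1.5 beats
  quarter = 1 beat
  dotted half = 3 beats
Sum = 1 + 0.5 + 2 + 1.5 + 1 + 3
= 9 beats


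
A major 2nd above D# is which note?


Solution.
A 2nd spans 2 letter names, so from D we land on E
A major 2nd = 2 semitones above D#
Spell E at that pitch: E#
= E#


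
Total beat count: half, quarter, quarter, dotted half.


Let's work it out.
Beat values:
  half = 2 beats
  quarter = 1 beat
  quarter = 1 beat
  dotted half = 3 beats
Sum = 2 + 1 + 1 + 3
= 7 beats


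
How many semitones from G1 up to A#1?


Solution.
Absolute semitone position = octave×12 + chromatic position
G1: 1×12 + 7 = 19
A#1: 1×12 + 10 = 22
Difference = 22 - 19 = 3
= 3 semitones


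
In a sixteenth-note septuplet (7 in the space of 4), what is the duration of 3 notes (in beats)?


Step by step:
Septuplet: 7 notes occupy the space of 4 sixteenth notes
Space = 4 × 1/4 = 1 beat
Each septuplet note = 1 / 7 = 1/7 beats
3 notes = 3 × 1/7 = 3/7
= 3/7 beats


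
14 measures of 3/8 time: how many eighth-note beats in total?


Time signature 3/8: the bottom number 8 means the eighth note gets one count
The top number 3 means 3 eighth-note beats per measure
Total = 3 × 14 measures
= 42 eighth-note beats


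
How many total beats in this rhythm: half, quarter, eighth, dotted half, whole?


Beat values:
  half = 2 beats
  quarter = 1 beat
  eighth = 0.5 beats
  dotted half = 3 beats
  whole = 4 beats
Sum = 2 + 1 + 0.5 + 3 + 4
= 10.5 beats


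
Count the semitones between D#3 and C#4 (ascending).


Reasoning:
Absolute semitone position = octave×12 + chromatic position
D#3: 3×12 + 3 = 39
C#4: 4×12 + 1 = 49
Difference = 49 - 39 = 10
= 10 semitones


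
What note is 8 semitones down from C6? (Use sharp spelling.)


Step by step:
C6: chromatic position 0 in octave 6 → absolute = 6×12 + 0 = 72
Transpose down 8: 72 - 8 = 64
64 = 5×12 + 4 → E in octave 5
Result = E5


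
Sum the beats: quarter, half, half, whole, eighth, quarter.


Beat values:
  quarter = 1 beat
  half = 2 beats
  half = 2 beats
  whole = 4 beats
  eighth = 0.5 beats
  quarter = 1 beat
Sum = 1 + 2 + 2 + 4 + 0.5 + 1
= 10.5 beats


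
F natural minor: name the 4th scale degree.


Let's work it out.
Natural minor scale pattern: W-H-W-W-H-W-W (2-1-2-2-1-2-2 semitones)
Starting from F:
  F + 2 semitones → G
  G + 1 semitone → Ab
  Ab + 2 semitones → Bb
  Bb + 2 semitones → C
  C + 1 semitone → Db
  Db + 2 semitones → Eb
  Eb + 2 semitones → F
Scale: F G Ab Bb C Db Eb
Degree 4 = Bb


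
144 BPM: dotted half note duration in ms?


One quarter-note beat = 60000 / BPM = 60000 / 144 ms
Dotted half note = 3 × quarter note
Duration = 3 × 60000 / 144 = 180000 / 144
= 1250.0 ms


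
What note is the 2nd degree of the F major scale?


Working:
Major scale pattern: W-W-H-W-W-W-H (2-2-1-2-2-2-1 semitones)
Starting from F:
  F + 2 semitones → G
  G + 2 semitones → A
  A + 1 semitone → Bb
  Bb + 2 semitones → C
  C + 2 semitones → D
  D + 2 semitones → E
  E + 1 semitone → F
Scale: F G A Bb C D E
Degree 2 = G


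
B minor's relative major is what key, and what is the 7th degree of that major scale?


Step by step:
The relative major shares the key signature and is a minor 3rd above the minor tonic
A minor 3rd above B is D
→ relative major of B minor is D major
D major scale: D E F# G A B C#
= D major; 7th degree = C#


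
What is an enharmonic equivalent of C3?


Enharmonic notes sound the same pitch but are spelled with different letter names
C and Dbb name the same pitch class
= Dbb3


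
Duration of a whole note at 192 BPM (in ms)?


Step by step:
One quarter-note beat = 60000 / BPM = 60000 / 192 ms
Whole note = 4 × quarter note
Duration = 4 × 60000 / 192 = 240000 / 192
= 1250.0 ms


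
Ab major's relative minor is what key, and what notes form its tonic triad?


Reasoning:
The relative minor shares the major's key signature and starts on its 6th degree
6th degree = a major 6th above the tonic; a major 6th above Ab is F
→ relative minor of Ab major is F minor
Tonic triad of F minor = root + minor 3rd + perfect 5th = F Ab C
= F minor; triad = F Ab C


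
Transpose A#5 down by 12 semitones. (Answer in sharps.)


Let's work it out.
A#5: chromatic position 10 in octave 5 → absolute = 5×12 + 10 = 70
Transpose down 12: 70 - 12 = 58
58 = 4×12 + 10 → A# in octave 4
Result = A#4


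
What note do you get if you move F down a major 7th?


Working:
major 7th: 7 letter names, 11 semitones
Letter: F - 6 → G
Pitch: F - 11 semitones, spelled as a G → Gb
= Gb


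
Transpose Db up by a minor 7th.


Working:
minor 7th: 7 letter names, 10 semitones
Letter: D + 6 → C
Pitch: Db + 10 semitones, spelled as a C → Cb
= Cb


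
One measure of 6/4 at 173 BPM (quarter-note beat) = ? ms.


Quarter-note beat duration = 60000 / 173 ms
Beats per measure (6/4) = 6
One measure = 6 × 60000 / 173 = 360000 / 173 ms
= 2080.9 ms


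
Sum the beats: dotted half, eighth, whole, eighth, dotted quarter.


Step by step:
Beat values:
  dotted half = 3 beats
  eighth = 0.5 beats
  whole = 4 beats
  eighth = 0.5 beats
  dotted quarter = 1.5 beats
Sum = 3 + 0.5 + 4 + 0.5 + 1.5
= 9.5 beats


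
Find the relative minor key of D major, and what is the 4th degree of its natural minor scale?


The relative minor shares the major's key signature and starts on its 6th degree
6th degree = a major 6th above the tonic; a major 6th above D is B
→ relative minor of D major is B minor
B natural minor scale: B C# D E F# G A
= B minor; 4th degree = E


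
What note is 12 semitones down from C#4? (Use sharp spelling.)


Step by step:
C#4: chromatic position 1 in octave 4 → absolute = 4×12 + 1 = 49
Transpose down 12: 49 - 12 = 37
37 = 3×12 + 1 → C# in octave 3
Result = C#3


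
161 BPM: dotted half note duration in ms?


Step by step:
One quarter-note beat = 60000 / BPM = 60000 / 161 ms
Dotted half note = 3 × quarter note
Duration = 3 × 60000 / 161 = 180000 / 161
= 1118.0 ms


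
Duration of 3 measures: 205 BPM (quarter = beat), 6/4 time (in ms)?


Working:
Quarter-note beat duration = 60000 / 205 ms
Beats per measure (6/4) = 6
One measure = 6 × 60000 / 205 = 360000 / 205 ms
3 measures = 3 × 360000 / 205 = 1080000 / 205
= 5268.3 ms


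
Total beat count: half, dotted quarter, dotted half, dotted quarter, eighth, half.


Beat values:
  half = 2 beats
  dotted quarter = 1.5 beats
  dotted half = 3 beats
  dotted quarter = 1.5 beats
  eighth = 0.5 beats
  half = 2 beats
Sum = 2 + 1.5 + 3 + 1.5 + 0.5 + 2
= 10.5 beats


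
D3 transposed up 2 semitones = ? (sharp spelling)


Let's work it out.
D3: chromatic position 2 in octave 3 → absolute = 3×12 + 2 = 38
Transpose up 2: 38 + 2 = 40
40 = 3×12 + 4 → E in octave 3
Result = E3


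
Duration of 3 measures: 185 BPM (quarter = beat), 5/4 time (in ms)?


Quarter-note beat duration = 60000 / 185 ms
Beats per measure (5/4) = 5
One measure = 5 × 60000 / 185 = 300000 / 185 ms
3 measures = 3 × 300000 / 185 = 900000 / 185
= 4864.9 ms


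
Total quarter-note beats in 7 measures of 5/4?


Time signature 5/4: the bottom number 4 means the quarter note gets one count
The top number 5 means 5 quarter-note beats per measure
Total = 5 × 7 measures
= 35 quarter-note beats


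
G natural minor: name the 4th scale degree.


Natural minor scale pattern: W-H-W-W-H-W-W (2-1-2-2-1-2-2 semitones)
Starting from G:
  G + 2 semitones → A
  A + 1 semitone → Bb
  Bb + 2 semitones → C
  C + 2 semitones → D
  D + 1 semitone → Eb
  Eb + 2 semitones → F
  F + 2 semitones → G
Scale: G A Bb C D Eb F
Degree 4 = C


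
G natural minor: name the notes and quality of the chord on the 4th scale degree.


Step by step:
G natural minor scale: G A Bb C D Eb F
Diatonic triad on degree 4 stacks scale notes 4, 6, 1: C Eb G
C→Eb = 3 semitones; C→G = 7 semitones → minor triad
= C Eb G (minor)


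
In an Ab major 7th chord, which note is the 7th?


Reasoning:
Major 7th chord = root + major 3rd + perfect 5th + major 7th
Seventh chords stack in thirds, so the letter names are A-C-E-G
Root: Ab
Major 3rd above Ab: C
Perfect 5th above Ab: Eb
Major 7th above Ab: G
The 7th = G


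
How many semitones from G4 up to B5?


Absolute semitone position = octave×12 + chromatic position
G4: 4×12 + 7 = 55
B5: 5×12 + 11 = 71
Difference = 71 - 55 = 16
= 16 semitones


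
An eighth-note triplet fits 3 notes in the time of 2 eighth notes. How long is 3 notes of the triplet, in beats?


Step by step:
Triplet: 3 notes occupy the space of 2 eighth notes
Space = 2 × 1/2 = 1 beat
Each triplet note = 1 / 3 = 1/3 beats
3 notes = 3 × 1/3 = 1
= 1 beat


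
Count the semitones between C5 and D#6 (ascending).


Solution.
Absolute semitone position = octave×12 + chromatic position
C5: 5×12 + 0 = 60
D#6: 6×12 + 3 = 75
Difference = 75 - 60 = 15
= 15 semitones


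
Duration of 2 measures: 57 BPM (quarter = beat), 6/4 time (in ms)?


Quarter-note beat duration = 60000 / 57 ms
Beats per measure (6/4) = 6
One measure = 6 × 60000 / 57 = 360000 / 57 ms
2 measures = 2 × 360000 / 57 = 720000 / 57
= 12631.6 ms


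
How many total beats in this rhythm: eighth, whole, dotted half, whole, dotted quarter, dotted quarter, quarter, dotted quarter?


Reasoning:
Beat values:
  eighth = 0.5 beats
  whole = 4 beats
  dotted half = 3 beats
  whole = 4 beats
  dotted quarter = 1.5 beats
  dotted quarter = 1.5 beats
  quarter = 1 beat
  dotted quarter = 1.5 beats
Sum = 0.5 + 4 + 3 + 4 + 1.5 + 1.5 + 1 + 1.5
= 17 beats


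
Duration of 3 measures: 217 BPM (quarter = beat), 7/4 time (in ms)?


Let's work it out.
Quarter-note beat duration = 60000 / 217 ms
Beats per measure (7/4) = 7
One measure = 7 × 60000 / 217 = 420000 / 217 ms
3 measures = 3 × 420000 / 217 = 1260000 / 217
= 5806.5 ms


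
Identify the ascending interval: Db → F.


Step by step:
Letter names: D → F spans 3 letter names → a 3rd
Semitones: Db → F = 4 half-steps
A 3rd of 4 semitones is a major 3rd
= major 3rd


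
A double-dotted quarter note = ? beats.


Base quarter note = 1 beat
Dot 1 adds half the previous value: +1/2
Dot 2 adds half the previous value: +1/4
One double-dotted quarter = 1 + 1/2 + 1/4 = 7/4
= 7/4 beats


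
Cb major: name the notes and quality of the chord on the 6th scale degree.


Cb major scale: Cb Db Eb Fb Gb Ab Bb
Diatonic triad on degree 6 stacks scale notes 6, 1, 3: Ab Cb Eb
Ab→Cb = 3 semitones; Ab→Eb = 7 semitones → minor triad
= Ab Cb Eb (minor)


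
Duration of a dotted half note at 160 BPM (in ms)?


One quarter-note beat = 60000 / BPM = 60000 / 160 ms
Dotted half note = 3 × quarter note
Duration = 3 × 60000 / 160 = 180000 / 160
= 1125.0 ms


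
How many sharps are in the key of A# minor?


Step by step:
Sharp minor keys follow the circle of fifths: A(0), E(1), B(2), F#(3), C#(4), G#(5), D#(6), A#(7)
A# minor has 7 sharps
Order of sharps: F# C# G# D# A# E# B# → first 7: F#, C#, G#, D#, A#, E#, B#
= 7 sharps


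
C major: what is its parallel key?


Solution.
Parallel keys share the same tonic but differ in mode
C major → parallel is C minor
= C minor


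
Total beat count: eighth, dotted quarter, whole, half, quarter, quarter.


Solution.
Beat values:
  eighth = 0.5 beats
  dotted quarter = 1.5 beats
  whole = 4 beats
  half = 2 beats
  quarter = 1 beat
  quarter = 1 beat
Sum = 0.5 + 1.5 + 4 + 2 + 1 + 1
= 10 beats


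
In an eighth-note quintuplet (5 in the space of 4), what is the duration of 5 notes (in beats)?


Quintuplet: 5 notes occupy the space of 4 eighth notes
Space = 4 × 1/2 = 2 beats
Each quintuplet note = 2 / 5 = 2/5 beats
5 notes = 5 × 2/5 = 2
= 2 beats


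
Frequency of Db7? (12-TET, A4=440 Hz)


Reasoning:
f = 440 × 2^(n/12) where n = semitones from A4
Db7: 28 semitones from A4
f = 440 × 2^(28/12)
f = 2217.46 Hz


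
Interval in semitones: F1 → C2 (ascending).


Absolute semitone position = octave×12 + chromatic position
F1: 1×12 + 5 = 17
C2: 2×12 + 0 = 24
Difference = 24 - 17 = 7
= 7 semitones


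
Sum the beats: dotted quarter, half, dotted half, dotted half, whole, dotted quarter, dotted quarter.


Working:
Beat values:
  dotted quarter = 1.5 beats
  half = 2 beats
  dotted half = 3 beats
  dotted half = 3 beats
  whole = 4 beats
  dotted quarter = 1.5 beats
  dotted quarter = 1.5 beats
Sum = 1.5 + 2 + 3 + 3 + 4 + 1.5 + 1.5
= 16.5 beats


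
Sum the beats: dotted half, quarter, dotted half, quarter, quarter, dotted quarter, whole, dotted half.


Step by step:
Beat values:
  dotted half = 3 beats
  quarter = 1 beat
  dotted half = 3 beats
  quarter = 1 beat
  quarter = 1 beat
  dotted quarter = 1.5 beats
  whole = 4 beats
  dotted half = 3 beats
Sum = 3 + 1 + 3 + 1 + 1 + 1.5 + 4 + 3
= 17.5 beats


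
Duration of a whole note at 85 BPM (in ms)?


One quarter-note beat = 60000 / BPM = 60000 / 85 ms
Whole note = 4 × quarter note
Duration = 4 × 60000 / 85 = 240000 / 85
= 2823.5 ms


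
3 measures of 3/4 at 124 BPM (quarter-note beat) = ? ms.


Quarter-note beat duration = 60000 / 124 ms
Beats per measure (3/4) = 3
One measure = 3 × 60000 / 124 = 180000 / 124 ms
3 measures = 3 × 180000 / 124 = 540000 / 124
= 4354.8 ms


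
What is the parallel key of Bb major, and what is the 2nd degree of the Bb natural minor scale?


Solution.
Parallel keys share the same tonic but differ in mode
Bb major → parallel is Bb minor
Bb natural minor scale: Bb C Db Eb F Gb Ab
= Bb minor; 2nd degree = C


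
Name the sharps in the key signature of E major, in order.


Step by step:
Sharp major keys follow the circle of fifths: C(0), G(1), D(2), A(3), E(4), B(5), F#(6), C#(7)
E major has 4 sharps
Order of sharps: F# C# G# D# A# E# B# → first 4: F#, C#, G#, D#
= F#, C#, G#, D#


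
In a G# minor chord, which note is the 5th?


Solution.
Minor triad = root + minor 3rd (3 semitones) + perfect 5th (7 semitones)
A triad on G# stacks thirds, so the chord tones use letter names G-B-D
Root: G#
Minor 3rd above G#: B
Perfect 5th above G#: D#
The 5th = D#


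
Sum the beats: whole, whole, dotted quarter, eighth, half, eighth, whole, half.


Let's work it out.
Beat values:
  whole = 4 beats
  whole = 4 beats
  dotted quarter = 1.5 beats
  eighth = 0.5 beats
  half = 2 beats
  eighth = 0.5 beats
  whole = 4 beats
  half = 2 beats
Sum = 4 + 4 + 1.5 + 0.5 + 2 + 0.5 + 4 + 2
= 18.5 beats


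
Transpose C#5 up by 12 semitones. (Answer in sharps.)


Let's work it out.
C#5: chromatic position 1 in octave 5 → absolute = 5×12 + 1 = 61
Transpose up 12: 61 + 12 = 73
73 = 6×12 + 1 → C# in octave 6
Result = C#6


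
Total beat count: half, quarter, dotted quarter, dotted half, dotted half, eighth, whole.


Reasoning:
Beat values:
  half = 2 beats
  quarter = 1 beat
  dotted quarter = 1.5 beats
  dotted half = 3 beats
  dotted half = 3 beats
  eighth = 0.5 beats
  whole = 4 beats
Sum = 2 + 1 + 1.5 + 3 + 3 + 0.5 + 4
= 15 beats


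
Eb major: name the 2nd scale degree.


Step by step:
Major scale pattern: W-W-H-W-W-W-H (2-2-1-2-2-2-1 semitones)
Starting from Eb:
  Eb + 2 semitones → F
  F + 2 semitones → G
  G + 1 semitone → Ab
  Ab + 2 semitones → Bb
  Bb + 2 semitones → C
  C + 2 semitones → D
  D + 1 semitone → Eb
Scale: Eb F G Ab Bb C D
Degree 2 = F


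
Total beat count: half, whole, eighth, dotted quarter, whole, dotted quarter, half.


Solution.
Beat values:
  half = 2 beats
  whole = 4 beats
  eighth = 0.5 beats
  dotted quarter = 1.5 beats
  whole = 4 beats
  dotted quarter = 1.5 beats
  half = 2 beats
Sum = 2 + 4 + 0.5 + 1.5 + 4 + 1.5 + 2
= 15.5 beats


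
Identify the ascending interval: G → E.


Reasoning:
Letter names: G → E spans 6 letter names → a 6th
Semitones: G → E = 9 half-steps
A 6th of 9 semitones is a major 6th
= major 6th


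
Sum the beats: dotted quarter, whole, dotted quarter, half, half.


Let's work it out.
Beat values:
  dotted quarter = 1.5 beats
  whole = 4 beats
  dotted quarter = 1.5 beats
  half = 2 beats
  half = 2 beats
Sum = 1.5 + 4 + 1.5 + 2 + 2
= 11 beats


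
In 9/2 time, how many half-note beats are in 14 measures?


Reasoning:
Time signature 9/2: the bottom number 2 means the half note gets one count
The top number 9 means 9 half-note beats per measure
Total = 9 × 14 measures
= 126 half-note beats


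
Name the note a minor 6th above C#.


Solution.
A 6th spans 6 letter names, so from C we land on A
A minor 6th = 8 semitones above C#
Spell A at that pitch: A
= A


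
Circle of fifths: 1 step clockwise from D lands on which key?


Each clockwise step on the circle of fifths moves up a perfect 5th
From D: D → A
= A


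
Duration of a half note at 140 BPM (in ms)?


Reasoning:
One quarter-note beat = 60000 / BPM = 60000 / 140 ms
Half note = 2 × quarter note
Duration = 2 × 60000 / 140 = 120000 / 140
= 857.1 ms


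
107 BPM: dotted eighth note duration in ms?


Reasoning:
One quarter-note beat = 60000 / BPM = 60000 / 107 ms
Dotted eighth note = 3/4 × quarter note
Duration = 3/4 × 60000 / 107 = 45000 / 107
= 420.6 ms


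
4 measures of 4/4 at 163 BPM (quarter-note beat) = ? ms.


Quarter-note beat duration = 60000 / 163 ms
Beats per measure (4/4) = 4
One measure = 4 × 60000 / 163 = 240000 / 163 ms
4 measures = 4 × 240000 / 163 = 960000 / 163
= 5889.6 ms


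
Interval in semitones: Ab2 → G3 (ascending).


Solution.
Absolute semitone position = octave×12 + chromatic position
Ab2: 2×12 + 8 = 32
G3: 3×12 + 7 = 43
Difference = 43 - 32 = 11
= 11 semitones


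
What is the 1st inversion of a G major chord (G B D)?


Solution.
Root position: G B D
1st inversion: move root up an octave
Bass note: B
Notes (bottom to top) = B D G


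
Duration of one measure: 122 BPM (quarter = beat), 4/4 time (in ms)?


Reasoning:
Quarter-note beat duration = 60000 / 122 ms
Beats per measure (4/4) = 4
One measure = 4 × 60000 / 122 = 240000 / 122 ms
= 1967.2 ms


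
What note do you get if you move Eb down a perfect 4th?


Step by step:
perfect 4th: 4 letter names, 5 semitones
Letter: E - 3 → B
Pitch: Eb - 5 semitones, spelled as a B → Bb
= Bb


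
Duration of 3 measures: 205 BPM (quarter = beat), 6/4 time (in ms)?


Quarter-note beat duration = 60000 / 205 ms
Beats per measure (6/4) = 6
One measure = 6 × 60000 / 205 = 360000 / 205 ms
3 measures = 3 × 360000 / 205 = 1080000 / 205
= 5268.3 ms


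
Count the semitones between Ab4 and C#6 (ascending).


Reasoning:
Absolute semitone position = octave×12 + chromatic position
Ab4: 4×12 + 8 = 56
C#6: 6×12 + 1 = 73
Difference = 73 - 56 = 17
= 17 semitones


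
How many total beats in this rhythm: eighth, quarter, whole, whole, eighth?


Working:
Beat values:
  eighth = 0.5 beats
  quarter = 1 beat
  whole = 4 beats
  whole = 4 beats
  eighth = 0.5 beats
Sum = 0.5 + 1 + 4 + 4 + 0.5
= 10 beats


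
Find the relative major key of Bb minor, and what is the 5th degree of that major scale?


The relative major shares the key signature and is a minor 3rd above the minor tonic
A minor 3rd above Bb is Db
→ relative major of Bb minor is Db major
Db major scale: Db Eb F Gb Ab Bb C
= Db major; 5th degree = Ab


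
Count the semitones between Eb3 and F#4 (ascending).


Absolute semitone position = octave×12 + chromatic position
Eb3: 3×12 + 3 = 39
F#4: 4×12 + 6 = 54
Difference = 54 - 39 = 15
= 15 semitones


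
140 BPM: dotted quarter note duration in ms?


Reasoning:
One quarter-note beat = 60000 / BPM = 60000 / 140 ms
Dotted quarter note = 3/2 × quarter note
Duration = 3/2 × 60000 / 140 = 90000 / 140
= 642.9 ms


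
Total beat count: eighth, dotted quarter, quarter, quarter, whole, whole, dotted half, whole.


Step by step:
Beat values:
  eighth = 0.5 beats
  dotted quarter = 1.5 beats
  quarter = 1 beat
  quarter = 1 beat
  whole = 4 beats
  whole = 4 beats
  dotted half = 3 beats
  whole = 4 beats
Sum = 0.5 + 1.5 + 1 + 1 + 4 + 4 + 3 + 4
= 19 beats


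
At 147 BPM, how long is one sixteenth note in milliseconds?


Solution.
One quarter-note beat = 60000 / BPM = 60000 / 147 ms
Sixteenth note = 1/4 × quarter note
Duration = 1/4 × 60000 / 147 = 15000 / 147
= 102.0 ms


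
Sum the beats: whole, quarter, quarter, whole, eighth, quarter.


Step by step:
Beat values:
  whole = 4 beats
  quarter = 1 beat
  quarter = 1 beat
  whole = 4 beats
  eighth = 0.5 beats
  quarter = 1 beat
Sum = 4 + 1 + 1 + 4 + 0.5 + 1
= 11.5 beats


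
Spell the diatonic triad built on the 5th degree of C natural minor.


C natural minor scale: C D Eb F G Ab Bb
Diatonic triad on degree 5 stacks scale notes 5, 7, 2: G Bb D
G→Bb = 3 semitones; G→D = 7 semitones → minor triad
= G Bb D (minor)


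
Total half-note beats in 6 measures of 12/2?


Solution.
Time signature 12/2: the bottom number 2 means the half note gets one count
The top number 12 means 12 half-note beats per measure
Total = 12 × 6 measures
= 72 half-note beats


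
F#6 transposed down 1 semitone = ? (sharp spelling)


Solution.
F#6: chromatic position 6 in octave 6 → absolute = 6×12 + 6 = 78
Transpose down 1: 78 - 1 = 77
77 = 6×12 + 5 → F in octave 6
Result = F6


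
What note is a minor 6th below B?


Solution.
A 6th spans 6 letter names, so from B we land on D
A minor 6th = 8 semitones below B
Spell D at that pitch: D#
= D#


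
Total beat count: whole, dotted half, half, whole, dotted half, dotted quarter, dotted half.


Let's work it out.
Beat values:
  whole = 4 beats
  dotted half = 3 beats
  half = 2 beats
  whole = 4 beats
  dotted half = 3 beats
  dotted quarter = 1.5 beats
  dotted half = 3 beats
Sum = 4 + 3 + 2 + 4 + 3 + 1.5 + 3
= 20.5 beats


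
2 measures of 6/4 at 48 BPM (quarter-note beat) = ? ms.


Quarter-note beat duration = 60000 / 48 ms
Beats per measure (6/4) = 6
One measure = 6 × 60000 / 48 = 360000 / 48 ms
2 measures = 2 × 360000 / 48 = 720000 / 48
= 15000.0 ms


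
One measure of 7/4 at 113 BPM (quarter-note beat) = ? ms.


Reasoning:
Quarter-note beat duration = 60000 / 113 ms
Beats per measure (7/4) = 7
One measure = 7 × 60000 / 113 = 420000 / 113 ms
= 3716.8 ms


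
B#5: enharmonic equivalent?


Step by step:
Enharmonic notes sound the same pitch but are spelled with different letter names
B# and C name the same pitch class
Octave numbers change at C, so B#5 = C6
= C6


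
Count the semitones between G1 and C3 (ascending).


Reasoning:
Absolute semitone position = octave×12 + chromatic position
G1: 1×12 + 7 = 19
C3: 3×12 + 0 = 36
Difference = 36 - 19 = 17
= 17 semitones


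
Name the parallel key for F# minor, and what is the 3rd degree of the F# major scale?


Solution.
Parallel keys share the same tonic but differ in mode
F# minor → parallel is F# major
F# major scale: F# G# A# B C# D# E#
= F# major; 3rd degree = A#


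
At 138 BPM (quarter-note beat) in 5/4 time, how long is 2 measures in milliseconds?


Step by step:
Quarter-note beat duration = 60000 / 138 ms
Beats per measure (5/4) = 5
One measure = 5 × 60000 / 138 = 300000 / 138 ms
2 measures = 2 × 300000 / 138 = 600000 / 138
= 4347.8 ms


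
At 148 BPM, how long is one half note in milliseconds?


Reasoning:
One quarter-note beat = 60000 / BPM = 60000 / 148 ms
Half note = 2 × quarter note
Duration = 2 × 60000 / 148 = 120000 / 148
= 810.8 ms


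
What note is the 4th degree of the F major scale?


Step by step:
Major scale pattern: W-W-H-W-W-W-H (2-2-1-2-2-2-1 semitones)
Starting from F:
  F + 2 semitones → G
  G + 2 semitones → A
  A + 1 semitone → Bb
  Bb + 2 semitones → C
  C + 2 semitones → D
  D + 2 semitones → E
  E + 1 semitone → F
Scale: F G A Bb C D E
Degree 4 = Bb


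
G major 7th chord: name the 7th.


Reasoning:
Major 7th chord = root + major 3rd + perfect 5th + major 7th
Seventh chords stack in thirds, so the letter names are G-B-D-F
Root: G
Major 3rd above G: B
Perfect 5th above G: D
Major 7th above G: F#
The 7th = F#


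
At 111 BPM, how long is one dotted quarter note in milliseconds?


Reasoning:
One quarter-note beat = 60000 / BPM = 60000 / 111 ms
Dotted quarter note = 3/2 × quarter note
Duration = 3/2 × 60000 / 111 = 90000 / 111
= 810.8 ms


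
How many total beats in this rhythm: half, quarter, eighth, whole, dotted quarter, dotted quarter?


Beat values:
  half = 2 beats
  quarter = 1 beat
  eighth = 0.5 beats
  whole = 4 beats
  dotted quarter = 1.5 beats
  dotted quarter = 1.5 beats
Sum = 2 + 1 + 0.5 + 4 + 1.5 + 1.5
= 10.5 beats


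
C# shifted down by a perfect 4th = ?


perfect 4th: 4 letter names, 5 semitones
Letter: C - 3 → G
Pitch: C# - 5 semitones, spelled as a G → G#
= G#


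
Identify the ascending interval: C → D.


Let's work it out.
Letter names: C → D spans 2 letter names → a 2nd
Semitones: C → D = 2 half-steps
A 2nd of 2 semitones is a major 2nd
= major 2nd


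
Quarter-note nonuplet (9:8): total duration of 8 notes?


Solution.
Nonuplet: 9 notes occupy the space of 8 quarter notes
Space = 8 × 1 = 8 beats
Each nonuplet note = 8 / 9 = 8/9 beats
8 notes = 8 × 8/9 = 64/9
= 64/9 beats


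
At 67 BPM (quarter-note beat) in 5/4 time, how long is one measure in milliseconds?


Quarter-note beat duration = 60000 / 67 ms
Beats per measure (5/4) = 5
One measure = 5 × 60000 / 67 = 300000 / 67 ms
= 4477.6 ms


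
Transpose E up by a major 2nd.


Reasoning:
major 2nd: 2 letter names, 2 semitones
Letter: E + 1 → F
Pitch: E + 2 semitones, spelled as an F → F#
= F#


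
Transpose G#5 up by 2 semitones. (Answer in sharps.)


Let's work it out.
G#5: chromatic position 8 in octave 5 → absolute = 5×12 + 8 = 68
Transpose up 2: 68 + 2 = 70
70 = 5×12 + 10 → A# in octave 5
Result = A#5


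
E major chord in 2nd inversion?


Working:
Root position: E G# B
2nd inversion: move root and 3rd up an octave
Bass note: B
Notes (bottom to top) = B E G#


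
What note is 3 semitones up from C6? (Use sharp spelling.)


Solution.
C6: chromatic position 0 in octave 6 → absolute = 6×12 + 0 = 72
Transpose up 3: 72 + 3 = 75
75 = 6×12 + 3 → D# in octave 6
Result = D#6


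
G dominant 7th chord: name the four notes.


Let's work it out.
Dominant 7th chord = root + major 3rd + perfect 5th + minor 7th
Seventh chords stack in thirds, so the letter names are G-B-D-F
Root: G
Major 3rd above G: B
Perfect 5th above G: D
Minor 7th above G: F
Chord = G B D F


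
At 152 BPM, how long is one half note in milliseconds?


One quarter-note beat = 60000 / BPM = 60000 / 152 ms
Half note = 2 × quarter note
Duration = 2 × 60000 / 152 = 120000 / 152
= 789.5 ms


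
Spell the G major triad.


Let's work it out.
Major triad = root + major 3rd (4 semitones) + perfect 5th (7 semitones)
A triad on G stacks thirds, so the chord tones use letter names G-B-D
Root: G
Major 3rd above G: B
Perfect 5th above G: D
Chord = G B D


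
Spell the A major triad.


Step by step:
Major triad = root + major 3rd (4 semitones) + perfect 5th (7 semitones)
A triad on A stacks thirds, so the chord tones use letter names A-C-E
Root: A
Major 3rd above A: C#
Perfect 5th above A: E
Chord = A C# E


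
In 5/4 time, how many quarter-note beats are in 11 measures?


Working:
Time signature 5/4: the bottom number 4 means the quarter note gets one count
The top number 5 means 5 quarter-note beats per measure
Total = 5 × 11 measures
= 55 quarter-note beats


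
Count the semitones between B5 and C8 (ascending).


Absolute semitone position = octave×12 + chromatic position
B5: 5×12 + 11 = 71
C8: 8×12 + 0 = 96
Difference = 96 - 71 = 25
= 25 semitones


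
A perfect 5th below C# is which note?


A 5th spans 5 letter names, so from C we land on F
A perfect 5th = 7 semitones below C#
Spell F at that pitch: F#
= F#


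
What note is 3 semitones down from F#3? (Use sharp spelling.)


Working:
F#3: chromatic position 6 in octave 3 → absolute = 3×12 + 6 = 42
Transpose down 3: 42 - 3 = 39
39 = 3×12 + 3 → D# in octave 3
Result = D#3


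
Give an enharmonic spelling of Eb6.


Reasoning:
Enharmonic notes sound the same pitch but are spelled with different letter names
Eb and D# name the same pitch class
= D#6


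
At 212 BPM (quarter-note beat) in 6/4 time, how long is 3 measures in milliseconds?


Solution.
Quarter-note beat duration = 60000 / 212 ms
Beats per measure (6/4) = 6
One measure = 6 × 60000 / 212 = 360000 / 212 ms
3 measures = 3 × 360000 / 212 = 1080000 / 212
= 5094.3 ms


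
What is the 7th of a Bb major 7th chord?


Let's work it out.
Major 7th chord = root + major 3rd + perfect 5th + major 7th
Seventh chords stack in thirds, so the letter names are B-D-F-A
Root: Bb
Major 3rd above Bb: D
Perfect 5th above Bb: F
Major 7th above Bb: A
The 7th = A


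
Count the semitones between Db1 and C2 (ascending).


Let's work it out.
Absolute semitone position = octave×12 + chromatic position
Db1: 1×12 + 1 = 13
C2: 2×12 + 0 = 24
Difference = 24 - 13 = 11
= 11 semitones


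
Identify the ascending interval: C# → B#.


Solution.
Letter names: C → B spans 7 letter names → a 7th
Semitones: C# → B# = 11 half-steps
A 7th of 11 semitones is a major 7th
= major 7th


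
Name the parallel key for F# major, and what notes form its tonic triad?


Step by step:
Parallel keys share the same tonic but differ in mode
F# major → parallel is F# minor
Tonic triad of F# minor = F# A C#
= F# minor; triad = F# A C#


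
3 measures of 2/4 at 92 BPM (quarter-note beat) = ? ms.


Let's work it out.
Quarter-note beat duration = 60000 / 92 ms
Beats per measure (2/4) = 2
One measure = 2 × 60000 / 92 = 120000 / 92 ms
3 measures = 3 × 120000 / 92 = 360000 / 92
= 3913.0 ms


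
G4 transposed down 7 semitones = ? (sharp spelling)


Working:
G4: chromatic position 7 in octave 4 → absolute = 4×12 + 7 = 55
Transpose down 7: 55 - 7 = 48
48 = 4×12 + 0 → C in octave 4
Result = C4


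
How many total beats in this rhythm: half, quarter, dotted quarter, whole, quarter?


Reasoning:
Beat values:
  half = 2 beats
  quarter = 1 beat
  dotted quarter = 1.5 beats
  whole = 4 beats
  quarter = 1 beat
Sum = 2 + 1 + 1.5 + 4 + 1
= 9.5 beats


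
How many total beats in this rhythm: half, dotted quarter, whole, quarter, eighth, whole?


Solution.
Beat values:
  half = 2 beats
  dotted quarter = 1.5 beats
  whole = 4 beats
  quarter = 1 beat
  eighth = 0.5 beats
  whole = 4 beats
Sum = 2 + 1.5 + 4 + 1 + 0.5 + 4
= 13 beats


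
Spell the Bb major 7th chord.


Solution.
Major 7th chord = root + major 3rd + perfect 5th + major 7th
Seventh chords stack in thirds, so the letter names are B-D-F-A
Root: Bb
Major 3rd above Bb: D
Perfect 5th above Bb: F
Major 7th above Bb: A
Chord = Bb D F A


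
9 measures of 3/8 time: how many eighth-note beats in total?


Solution.
Time signature 3/8: the bottom number 8 means the eighth note gets one count
The top number 3 means 3 eighth-note beats per measure
Total = 3 × 9 measures
= 27 eighth-note beats


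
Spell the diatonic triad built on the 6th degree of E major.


Let's work it out.
E major scale: E F# G# A B C# D#
Diatonic triad on degree 6 stacks scale notes 6, 1, 3: C# E G#
C#→E = 3 semitones; C#→G# = 7 semitones → minor triad
= C# E G# (minor)


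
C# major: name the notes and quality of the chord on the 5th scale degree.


Reasoning:
C# major scale: C# D# E# F# G# A# B#
Diatonic triad on degree 5 stacks scale notes 5, 7, 2: G# B# D#
G#→B# = 4 semitones; G#→D# = 7 semitones → major triad
= G# B# D# (major)


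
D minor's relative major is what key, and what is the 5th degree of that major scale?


Solution.
The relative major shares the key signature and is a minor 3rd above the minor tonic
A minor 3rd above D is F
→ relative major of D minor is F major
F major scale: F G A Bb C D E
= F major; 5th degree = C


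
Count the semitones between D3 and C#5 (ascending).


Absolute semitone position = octave×12 + chromatic position
D3: 3×12 + 2 = 38
C#5: 5×12 + 1 = 61
Difference = 61 - 38 = 23
= 23 semitones


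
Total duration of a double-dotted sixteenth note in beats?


Base sixteenth note = 1/4 beats
Dot 1 adds half the previous value: +1/8
Dot 2 adds half the previous value: +1/16
One double-dotted sixteenth = 1/4 + 1/8 + 1/16 = 7/16
= 7/16 beats


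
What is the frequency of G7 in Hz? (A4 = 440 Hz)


Working:
f = 440 × 2^(n/12) where n = semitones from A4
G7: 34 semitones from A4
f = 440 × 2^(34/12)
f = 3135.96 Hz


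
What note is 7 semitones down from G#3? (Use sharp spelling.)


G#3: chromatic position 8 in octave 3 → absolute = 3×12 + 8 = 44
Transpose down 7: 44 - 7 = 37
37 = 3×12 + 1 → C# in octave 3
Result = C#3


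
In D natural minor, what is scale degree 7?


Let's work it out.
Natural minor scale pattern: W-H-W-W-H-W-W (2-1-2-2-1-2-2 semitones)
Starting from D:
  D + 2 semitones → E
  E + 1 semitone → F
  F + 2 semitones → G
  G + 2 semitones → A
  A + 1 semitone → Bb
  Bb + 2 semitones → C
  C + 2 semitones → D
Scale: D E F G A Bb C
Degree 7 = C


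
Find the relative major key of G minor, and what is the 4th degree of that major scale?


Working:
The relative major shares the key signature and is a minor 3rd above the minor tonic
A minor 3rd above G is Bb
→ relative major of G minor is Bb major
Bb major scale: Bb C D Eb F G A
= Bb major; 4th degree = Eb


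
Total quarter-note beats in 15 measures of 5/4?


Reasoning:
Time signature 5/4: the bottom number 4 means the quarter note gets one count
The top number 5 means 5 quarter-note beats per measure
Total = 5 × 15 measures
= 75 quarter-note beats


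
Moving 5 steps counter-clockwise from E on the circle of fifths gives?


Working:
Each counter-clockwise step moves down a perfect 5th (= up a perfect 4th)
From E: E → A → D → G → C → F
= F


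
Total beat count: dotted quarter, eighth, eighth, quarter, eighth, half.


Beat values:
  dotted quarter = 1.5 beats
  eighth = 0.5 beats
  eighth = 0.5 beats
  quarter = 1 beat
  eighth = 0.5 beats
  half = 2 beats
Sum = 1.5 + 0.5 + 0.5 + 1 + 0.5 + 2
= 6 beats


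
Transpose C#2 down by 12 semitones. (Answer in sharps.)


C#2: chromatic position 1 in octave 2 → absolute = 2×12 + 1 = 25
Transpose down 12: 25 - 12 = 13
13 = 1×12 + 1 → C# in octave 1
Result = C#1


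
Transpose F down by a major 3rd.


Let's work it out.
major 3rd: 3 letter names, 4 semitones
Letter: F - 2 → D
Pitch: F - 4 semitones, spelled as a D → Db
= Db


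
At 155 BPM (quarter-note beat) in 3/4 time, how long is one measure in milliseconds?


Working:
Quarter-note beat duration = 60000 / 155 ms
Beats per measure (3/4) = 3
One measure = 3 × 60000 / 155 = 180000 / 155 ms
= 1161.3 ms


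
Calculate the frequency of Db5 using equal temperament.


Solution.
f = 440 × 2^(n/12) where n = semitones from A4
Db5: 4 semitones from A4
f = 440 × 2^(4/12)
f = 554.37 Hz


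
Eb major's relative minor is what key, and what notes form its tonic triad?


Working:
The relative minor shares the major's key signature and starts on its 6th degree
6th degree = a major 6th above the tonic; a major 6th above Eb is C
→ relative minor of Eb major is C minor
Tonic triad of C minor = root + minor 3rd + perfect 5th = C Eb G
= C minor; triad = C Eb G


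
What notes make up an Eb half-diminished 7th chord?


Half-diminished 7th chord = root + minor 3rd + diminished 5th + minor 7th
Seventh chords stack in thirds, so the letter names are E-G-B-D
Root: Eb
Minor 3rd above Eb: Gb
Diminished 5th above Eb: Bbb
Minor 7th above Eb: Db
Chord = Eb Gb Bbb Db


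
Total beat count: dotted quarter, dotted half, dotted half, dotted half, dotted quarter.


Let's work it out.
Beat values:
  dotted quarter = 1.5 beats
  dotted half = 3 beats
  dotted half = 3 beats
  dotted half = 3 beats
  dotted quarter = 1.5 beats
Sum = 1.5 + 3 + 3 + 3 + 1.5
= 12 beats


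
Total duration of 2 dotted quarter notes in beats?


Base quarter note = 1 beat
Dot 1 adds half the previous value: +1/2
One dotted quarter = 1 + 1/2 = 3/2
2 of them = 2 × 3/2 = 3
= 3 beats


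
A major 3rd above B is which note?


Let's work it out.
A 3rd spans 3 letter names, so from B we land on D
A major 3rd = 4 semitones above B
Spell D at that pitch: D#
= D#


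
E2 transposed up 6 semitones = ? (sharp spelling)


Let's work it out.
E2: chromatic position 4 in octave 2 → absolute = 2×12 + 4 = 28
Transpose up 6: 28 + 6 = 34
34 = 2×12 + 10 → A# in octave 2
Result = A#2


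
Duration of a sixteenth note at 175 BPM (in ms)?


Solution.
One quarter-note beat = 60000 / BPM = 60000 / 175 ms
Sixteenth note = 1/4 × quarter note
Duration = 1/4 × 60000 / 175 = 15000 / 175
= 85.7 ms


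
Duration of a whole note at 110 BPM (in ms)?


Reasoning:
One quarter-note beat = 60000 / BPM = 60000 / 110 ms
Whole note = 4 × quarter note
Duration = 4 × 60000 / 110 = 240000 / 110
= 2181.8 ms


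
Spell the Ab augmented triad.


Let's work it out.
Augmented triad = root + major 3rd (4 semitones) + augmented 5th (8 semitones)
A triad on Ab stacks thirds, so the chord tones use letter names A-C-E
Root: Ab
Major 3rd above Ab: C
Augmented 5th above Ab: E
Chord = Ab C E


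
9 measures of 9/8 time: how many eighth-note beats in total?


Time signature 9/8: the bottom number 8 means the eighth note gets one count
The top number 9 means 9 eighth-note beats per measure
Total = 9 × 9 measures
= 81 eighth-note beats


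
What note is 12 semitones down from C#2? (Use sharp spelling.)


C#2: chromatic position 1 in octave 2 → absolute = 2×12 + 1 = 25
Transpose down 12: 25 - 12 = 13
13 = 1×12 + 1 → C# in octave 1
Result = C#1


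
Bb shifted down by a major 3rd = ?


Reasoning:
major 3rd: 3 letter names, 4 semitones
Letter: B - 2 → G
Pitch: Bb - 4 semitones, spelled as a G → Gb
= Gb


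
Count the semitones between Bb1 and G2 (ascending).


Step by step:
Absolute semitone position = octave×12 + chromatic position
Bb1: 1×12 + 10 = 22
G2: 2×12 + 7 = 31
Difference = 31 - 22 = 9
= 9 semitones


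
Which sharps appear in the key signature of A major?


Sharp major keys follow the circle of fifths: C(0), G(1), D(2), A(3), E(4), B(5), F#(6), C#(7)
A major has 3 sharps
Order of sharps: F# C# G# D# A# E# B# → first 3: F#, C#, G#
= F#, C#, G#


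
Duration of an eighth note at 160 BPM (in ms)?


One quarter-note beat = 60000 / BPM = 60000 / 160 ms
Eighth note = 1/2 × quarter note
Duration = 1/2 × 60000 / 160 = 30000 / 160
= 187.5 ms


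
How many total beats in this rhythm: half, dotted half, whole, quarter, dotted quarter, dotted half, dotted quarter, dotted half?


Solution.
Beat values:
  half = 2 beats
  dotted half = 3 beats
  whole = 4 beats
  quarter = 1 beat
  dotted quarter = 1.5 beats
  dotted half = 3 beats
  dotted quarter = 1.5 beats
  dotted half = 3 beats
Sum = 2 + 3 + 4 + 1 + 1.5 + 3 + 1.5 + 3
= 19 beats


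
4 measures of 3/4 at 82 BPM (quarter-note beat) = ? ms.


Working:
Quarter-note beat duration = 60000 / 82 ms
Beats per measure (3/4) = 3
One measure = 3 × 60000 / 82 = 180000 / 82 ms
4 measures = 4 × 180000 / 82 = 720000 / 82
= 8780.5 ms
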